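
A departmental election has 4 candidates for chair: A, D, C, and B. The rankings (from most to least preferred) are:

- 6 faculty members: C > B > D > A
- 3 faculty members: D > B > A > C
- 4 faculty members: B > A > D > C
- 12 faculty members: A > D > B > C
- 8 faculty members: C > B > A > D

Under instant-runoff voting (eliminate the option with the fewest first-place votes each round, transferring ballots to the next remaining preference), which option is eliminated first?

D

Round 1: A 12, D 3, C 14, B 4. Eliminate D.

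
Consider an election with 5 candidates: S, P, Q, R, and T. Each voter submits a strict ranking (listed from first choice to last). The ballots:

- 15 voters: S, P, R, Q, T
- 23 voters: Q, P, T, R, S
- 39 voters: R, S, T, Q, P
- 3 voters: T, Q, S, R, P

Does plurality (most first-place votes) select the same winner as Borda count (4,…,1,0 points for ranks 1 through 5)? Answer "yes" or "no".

Plurality — first-place votes: S 15, P 0, Q 23, R 39, T 3. Winner: R.
Borda — scores: S 183, P 114, Q 155, R 212, T 136. Winner: R.
The two methods agree.

yes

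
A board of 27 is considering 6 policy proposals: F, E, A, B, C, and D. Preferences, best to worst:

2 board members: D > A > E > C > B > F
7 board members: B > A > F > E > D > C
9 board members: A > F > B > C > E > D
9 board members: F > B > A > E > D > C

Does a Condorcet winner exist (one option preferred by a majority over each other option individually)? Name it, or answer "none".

none

Checking pairwise contests:
A beats F 18–9.
F beats E 25–2.
B beats A 16–11.
F beats B 18–9.
F beats C 25–2.
F beats D 25–2.
Every option loses at least one head-to-head, so there is no Condorcet winner.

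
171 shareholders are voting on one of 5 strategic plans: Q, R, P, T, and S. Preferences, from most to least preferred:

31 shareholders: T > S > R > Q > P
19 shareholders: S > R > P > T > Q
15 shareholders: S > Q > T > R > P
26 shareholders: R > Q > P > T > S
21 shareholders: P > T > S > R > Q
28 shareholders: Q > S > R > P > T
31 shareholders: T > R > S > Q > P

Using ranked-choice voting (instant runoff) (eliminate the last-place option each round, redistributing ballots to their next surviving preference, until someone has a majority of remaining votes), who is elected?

T

Round 1: Q 28, R 26, P 21, T 62, S 34. Eliminate P.
Round 2: Q 28, R 26, T 83, S 34. Eliminate R.
Round 3: Q 54, T 83, S 34. Eliminate S.
Round 4: Q 69, T 102. T has a majority.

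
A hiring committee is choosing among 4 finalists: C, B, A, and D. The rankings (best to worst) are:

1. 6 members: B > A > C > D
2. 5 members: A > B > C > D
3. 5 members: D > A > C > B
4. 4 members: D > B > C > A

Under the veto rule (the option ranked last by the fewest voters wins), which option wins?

Last-place votes: C 0, B 5, A 4, D 11.
C is ranked last by the fewest voters, so C wins.

C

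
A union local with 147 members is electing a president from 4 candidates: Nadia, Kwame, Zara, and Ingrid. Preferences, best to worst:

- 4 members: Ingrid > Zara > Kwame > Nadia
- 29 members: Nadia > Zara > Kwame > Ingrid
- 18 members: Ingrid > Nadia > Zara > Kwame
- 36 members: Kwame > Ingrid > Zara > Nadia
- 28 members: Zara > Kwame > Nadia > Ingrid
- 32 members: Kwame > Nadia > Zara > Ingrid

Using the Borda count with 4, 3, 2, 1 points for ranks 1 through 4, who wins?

Nadia: 4·1 + 29·4 + 18·3 + 36·1 + 28·2 + 32·3 = 362
Kwame: 4·2 + 29·2 + 18·1 + 36·4 + 28·3 + 32·4 = 440
Zara: 4·3 + 29·3 + 18·2 + 36·2 + 28·4 + 32·2 = 383
Ingrid: 4·4 + 29·1 + 18·4 + 36·3 + 28·1 + 32·1 = 285
Kwame has the highest Borda score (440).

Kwame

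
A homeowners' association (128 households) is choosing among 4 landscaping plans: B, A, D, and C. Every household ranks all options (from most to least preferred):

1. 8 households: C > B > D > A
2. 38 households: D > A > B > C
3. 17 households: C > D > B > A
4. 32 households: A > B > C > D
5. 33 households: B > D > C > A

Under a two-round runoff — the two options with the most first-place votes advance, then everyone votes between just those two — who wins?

Round 1 first-place votes: B 33, A 32, D 38, C 25.
D and B advance.
Runoff: D is preferred to B by 55 voters; B by 73.
B wins the runoff.

B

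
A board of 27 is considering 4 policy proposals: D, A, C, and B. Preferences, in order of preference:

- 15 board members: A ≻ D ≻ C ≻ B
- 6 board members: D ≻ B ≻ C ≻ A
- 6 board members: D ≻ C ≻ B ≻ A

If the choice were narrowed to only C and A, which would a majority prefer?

A

Voters preferring C to A: 12; preferring A to C: 15.
A wins the head-to-head.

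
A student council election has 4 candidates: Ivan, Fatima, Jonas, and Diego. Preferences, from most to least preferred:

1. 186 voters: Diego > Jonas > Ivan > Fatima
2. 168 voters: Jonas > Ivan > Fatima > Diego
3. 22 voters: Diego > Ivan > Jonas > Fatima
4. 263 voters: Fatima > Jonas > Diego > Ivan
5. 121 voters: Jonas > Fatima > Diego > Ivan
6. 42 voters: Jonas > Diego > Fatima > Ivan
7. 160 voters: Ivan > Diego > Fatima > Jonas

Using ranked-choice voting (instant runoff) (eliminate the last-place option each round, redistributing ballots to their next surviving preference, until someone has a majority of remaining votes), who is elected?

Jonas

Round 1: Ivan 160, Fatima 263, Jonas 331, Diego 208. Eliminate Ivan.
Round 2: Fatima 263, Jonas 331, Diego 368. Eliminate Fatima.
Round 3: Jonas 594, Diego 368. Jonas has a majority.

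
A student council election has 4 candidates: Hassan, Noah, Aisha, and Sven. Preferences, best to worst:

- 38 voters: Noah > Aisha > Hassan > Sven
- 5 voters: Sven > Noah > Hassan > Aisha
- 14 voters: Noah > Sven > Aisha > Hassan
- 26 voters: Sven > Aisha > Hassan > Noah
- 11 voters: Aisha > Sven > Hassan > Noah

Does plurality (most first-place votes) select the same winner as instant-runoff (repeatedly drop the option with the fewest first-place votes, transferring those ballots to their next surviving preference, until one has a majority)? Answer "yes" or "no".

Plurality — first-place votes: Hassan 0, Noah 52, Aisha 11, Sven 31. Winner: Noah.
Instant-runoff — R1 Hassan 0, Noah 52, Aisha 11, Sven 31 (Noah winner). Winner: Noah.
The two methods agree.

yes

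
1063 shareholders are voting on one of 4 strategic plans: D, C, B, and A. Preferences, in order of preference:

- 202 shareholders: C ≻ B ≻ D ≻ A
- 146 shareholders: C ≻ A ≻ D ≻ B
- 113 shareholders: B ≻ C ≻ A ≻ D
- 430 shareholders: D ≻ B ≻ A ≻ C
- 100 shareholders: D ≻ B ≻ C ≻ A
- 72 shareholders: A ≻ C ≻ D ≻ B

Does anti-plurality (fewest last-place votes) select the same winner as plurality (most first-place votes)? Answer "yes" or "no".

yes

Anti-plurality — last-place votes: D 113, C 430, B 218, A 302. Winner: D.
Plurality — first-place votes: D 530, C 348, B 113, A 72. Winner: D.
The two methods agree.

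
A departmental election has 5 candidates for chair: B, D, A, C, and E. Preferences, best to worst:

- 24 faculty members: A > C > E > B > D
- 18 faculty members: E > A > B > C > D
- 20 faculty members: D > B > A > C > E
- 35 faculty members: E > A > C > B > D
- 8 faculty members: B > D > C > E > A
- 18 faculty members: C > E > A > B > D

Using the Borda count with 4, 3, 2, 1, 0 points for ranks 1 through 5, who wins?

B: 24·1 + 18·2 + 20·3 + 35·1 + 8·4 + 18·1 = 205
D: 24·0 + 18·0 + 20·4 + 35·0 + 8·3 + 18·0 = 104
A: 24·4 + 18·3 + 20·2 + 35·3 + 8·0 + 18·2 = 331
C: 24·3 + 18·1 + 20·1 + 35·2 + 8·2 + 18·4 = 268
E: 24·2 + 18·4 + 20·0 + 35·4 + 8·1 + 18·3 = 322
A has the highest Borda score (331).

A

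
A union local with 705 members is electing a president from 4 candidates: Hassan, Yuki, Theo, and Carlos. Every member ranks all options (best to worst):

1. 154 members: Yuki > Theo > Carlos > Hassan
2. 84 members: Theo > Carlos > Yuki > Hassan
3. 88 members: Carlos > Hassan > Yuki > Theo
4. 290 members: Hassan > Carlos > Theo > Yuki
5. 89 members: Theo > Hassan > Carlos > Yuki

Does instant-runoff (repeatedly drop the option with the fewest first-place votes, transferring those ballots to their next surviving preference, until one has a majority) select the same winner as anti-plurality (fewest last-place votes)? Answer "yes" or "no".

Instant-runoff — R1 Hassan 290, Yuki 154, Theo 173, Carlos 88 (Carlos out); R2 Hassan 378, Yuki 154, Theo 173 (Hassan winner). Winner: Hassan.
Anti-plurality — last-place votes: Hassan 238, Yuki 379, Theo 88, Carlos 0. Winner: Carlos.
The two methods disagree.

no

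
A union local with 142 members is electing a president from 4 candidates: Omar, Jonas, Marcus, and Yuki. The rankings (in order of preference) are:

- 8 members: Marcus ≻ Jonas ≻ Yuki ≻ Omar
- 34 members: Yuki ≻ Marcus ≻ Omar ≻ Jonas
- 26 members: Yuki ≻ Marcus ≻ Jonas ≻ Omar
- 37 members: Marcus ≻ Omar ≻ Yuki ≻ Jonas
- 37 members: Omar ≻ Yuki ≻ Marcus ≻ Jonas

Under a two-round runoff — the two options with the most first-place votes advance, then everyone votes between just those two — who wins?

Round 1 first-place votes: Omar 37, Jonas 0, Marcus 45, Yuki 60.
Yuki and Marcus advance.
Runoff: Yuki is preferred to Marcus by 97 voters; Marcus by 45.
Yuki wins the runoff.

Yuki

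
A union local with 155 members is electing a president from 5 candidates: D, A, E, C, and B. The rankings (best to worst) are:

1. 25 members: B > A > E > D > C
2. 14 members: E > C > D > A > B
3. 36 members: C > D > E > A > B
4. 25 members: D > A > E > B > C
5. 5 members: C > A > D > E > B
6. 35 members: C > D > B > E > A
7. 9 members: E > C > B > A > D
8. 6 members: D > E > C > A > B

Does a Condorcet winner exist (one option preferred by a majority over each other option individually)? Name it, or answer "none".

none

Checking pairwise contests:
C beats D 99–56.
D beats A 116–39.
D beats E 107–48.
E beats C 79–76.
D beats B 121–34.
Every option loses at least one head-to-head, so there is no Condorcet winner.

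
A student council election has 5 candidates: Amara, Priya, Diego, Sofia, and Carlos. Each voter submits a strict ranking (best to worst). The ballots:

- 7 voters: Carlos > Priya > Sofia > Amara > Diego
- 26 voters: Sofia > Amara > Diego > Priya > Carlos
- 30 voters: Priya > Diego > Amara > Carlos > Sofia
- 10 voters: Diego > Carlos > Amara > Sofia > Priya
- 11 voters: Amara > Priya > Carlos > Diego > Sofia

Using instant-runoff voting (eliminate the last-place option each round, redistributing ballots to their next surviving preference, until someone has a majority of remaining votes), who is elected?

Round 1: Amara 11, Priya 30, Diego 10, Sofia 26, Carlos 7. Eliminate Carlos.
Round 2: Amara 11, Priya 37, Diego 10, Sofia 26. Eliminate Diego.
Round 3: Amara 21, Priya 37, Sofia 26. Eliminate Amara.
Round 4: Priya 48, Sofia 36. Priya has a majority.

Priya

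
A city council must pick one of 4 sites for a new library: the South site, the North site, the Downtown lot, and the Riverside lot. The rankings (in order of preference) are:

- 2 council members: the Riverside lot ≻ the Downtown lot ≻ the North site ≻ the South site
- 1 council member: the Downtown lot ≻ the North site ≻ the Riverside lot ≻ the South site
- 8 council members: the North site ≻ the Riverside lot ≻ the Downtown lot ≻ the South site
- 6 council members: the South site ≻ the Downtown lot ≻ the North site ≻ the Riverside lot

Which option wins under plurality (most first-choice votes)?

the North site

First-place votes: the South site 6, the North site 8, the Downtown lot 1, the Riverside lot 2.
the North site has the most first-place votes.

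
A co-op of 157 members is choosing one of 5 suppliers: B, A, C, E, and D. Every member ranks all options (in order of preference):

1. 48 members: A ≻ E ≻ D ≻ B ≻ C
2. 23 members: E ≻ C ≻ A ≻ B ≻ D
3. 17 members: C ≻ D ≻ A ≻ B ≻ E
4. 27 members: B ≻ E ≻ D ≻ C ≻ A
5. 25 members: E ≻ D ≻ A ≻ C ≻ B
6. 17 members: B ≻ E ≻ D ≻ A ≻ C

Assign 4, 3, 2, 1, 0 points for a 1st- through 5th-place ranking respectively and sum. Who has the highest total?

E

B: 48·1 + 23·1 + 17·1 + 27·4 + 25·0 + 17·4 = 264
A: 48·4 + 23·2 + 17·2 + 27·0 + 25·2 + 17·1 = 339
C: 48·0 + 23·3 + 17·4 + 27·1 + 25·1 + 17·0 = 189
E: 48·3 + 23·4 + 17·0 + 27·3 + 25·4 + 17·3 = 468
D: 48·2 + 23·0 + 17·3 + 27·2 + 25·3 + 17·2 = 310
E has the highest Borda score (468).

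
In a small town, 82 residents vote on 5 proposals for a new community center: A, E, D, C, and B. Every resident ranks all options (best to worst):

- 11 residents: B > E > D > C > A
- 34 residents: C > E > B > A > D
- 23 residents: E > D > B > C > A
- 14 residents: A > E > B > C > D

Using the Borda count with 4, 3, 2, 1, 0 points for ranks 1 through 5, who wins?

A: 11·0 + 34·1 + 23·0 + 14·4 = 90
E: 11·3 + 34·3 + 23·4 + 14·3 = 269
D: 11·2 + 34·0 + 23·3 + 14·0 = 91
C: 11·1 + 34·4 + 23·1 + 14·1 = 184
B: 11·4 + 34·2 + 23·2 + 14·2 = 186
E has the highest Borda score (269).

E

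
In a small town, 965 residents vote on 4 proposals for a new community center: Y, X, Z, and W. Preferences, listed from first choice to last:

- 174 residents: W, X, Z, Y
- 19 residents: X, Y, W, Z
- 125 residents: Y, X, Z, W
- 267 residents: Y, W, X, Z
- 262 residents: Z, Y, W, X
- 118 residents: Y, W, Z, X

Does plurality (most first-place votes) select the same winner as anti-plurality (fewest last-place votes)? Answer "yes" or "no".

Plurality — first-place votes: Y 510, X 19, Z 262, W 174. Winner: Y.
Anti-plurality — last-place votes: Y 174, X 380, Z 286, W 125. Winner: W.
The two methods disagree.

no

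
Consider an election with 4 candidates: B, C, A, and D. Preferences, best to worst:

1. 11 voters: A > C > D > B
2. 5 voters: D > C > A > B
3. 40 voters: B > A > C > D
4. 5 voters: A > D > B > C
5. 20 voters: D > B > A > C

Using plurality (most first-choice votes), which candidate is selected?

First-place votes: B 40, C 0, A 16, D 25.
B has the most first-place votes.

B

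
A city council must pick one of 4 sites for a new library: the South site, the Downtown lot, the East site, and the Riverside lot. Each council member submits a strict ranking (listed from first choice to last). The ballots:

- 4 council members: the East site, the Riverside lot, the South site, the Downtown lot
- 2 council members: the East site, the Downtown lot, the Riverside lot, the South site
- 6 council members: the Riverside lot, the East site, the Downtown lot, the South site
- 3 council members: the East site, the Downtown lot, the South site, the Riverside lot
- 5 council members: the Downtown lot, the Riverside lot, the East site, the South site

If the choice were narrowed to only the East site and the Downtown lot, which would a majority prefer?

Voters preferring the East site to the Downtown lot: 15; preferring the Downtown lot to the East site: 5.
the East site wins the head-to-head.

the East site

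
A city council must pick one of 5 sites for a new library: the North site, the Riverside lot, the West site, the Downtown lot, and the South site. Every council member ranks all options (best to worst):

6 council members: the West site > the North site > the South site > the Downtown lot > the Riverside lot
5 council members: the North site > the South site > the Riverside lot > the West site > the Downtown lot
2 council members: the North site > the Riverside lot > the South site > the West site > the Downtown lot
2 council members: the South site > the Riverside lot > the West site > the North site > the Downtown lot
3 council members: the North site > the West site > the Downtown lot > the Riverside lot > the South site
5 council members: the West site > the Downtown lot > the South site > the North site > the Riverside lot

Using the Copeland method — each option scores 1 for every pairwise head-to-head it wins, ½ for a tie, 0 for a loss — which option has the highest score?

the North site: beats the Riverside lot, the Downtown lot, and the South site; loses to the West site → score 3.
the Riverside lot: loses to the North site, the West site, the Downtown lot, and the South site → score 0.
the West site: beats the North site, the Riverside lot, the Downtown lot, and the South site → score 4.
the Downtown lot: beats the Riverside lot; loses to the North site, the West site, and the South site → score 1.
the South site: beats the Riverside lot and the Downtown lot; loses to the North site and the West site → score 2.
the West site has the best pairwise record.

the West site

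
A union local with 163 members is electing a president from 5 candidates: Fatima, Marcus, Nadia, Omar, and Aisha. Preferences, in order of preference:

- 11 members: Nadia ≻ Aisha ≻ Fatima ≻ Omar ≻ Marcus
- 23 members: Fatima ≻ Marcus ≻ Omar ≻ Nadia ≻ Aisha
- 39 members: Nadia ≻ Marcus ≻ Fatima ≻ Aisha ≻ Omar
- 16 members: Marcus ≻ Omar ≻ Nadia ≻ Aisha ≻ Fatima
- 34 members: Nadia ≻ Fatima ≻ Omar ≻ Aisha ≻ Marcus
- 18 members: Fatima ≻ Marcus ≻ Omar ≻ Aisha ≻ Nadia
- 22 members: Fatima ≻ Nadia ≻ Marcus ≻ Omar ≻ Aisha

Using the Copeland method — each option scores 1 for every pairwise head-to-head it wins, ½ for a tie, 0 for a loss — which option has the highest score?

Fatima: beats Marcus, Omar, and Aisha; loses to Nadia → score 3.
Marcus: beats Omar and Aisha; loses to Fatima and Nadia → score 2.
Nadia: beats Fatima, Marcus, Omar, and Aisha → score 4.
Omar: beats Aisha; loses to Fatima, Marcus, and Nadia → score 1.
Aisha: loses to Fatima, Marcus, Nadia, and Omar → score 0.
Nadia has the best pairwise record.

Nadia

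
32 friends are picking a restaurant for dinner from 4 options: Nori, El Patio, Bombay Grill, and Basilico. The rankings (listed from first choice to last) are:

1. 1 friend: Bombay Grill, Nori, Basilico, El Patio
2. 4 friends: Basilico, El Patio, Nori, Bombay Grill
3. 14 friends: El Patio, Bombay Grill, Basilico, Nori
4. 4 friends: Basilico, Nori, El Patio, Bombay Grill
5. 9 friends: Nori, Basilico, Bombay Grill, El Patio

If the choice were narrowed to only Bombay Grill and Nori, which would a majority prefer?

Voters preferring Bombay Grill to Nori: 15; preferring Nori to Bombay Grill: 17.
Nori wins the head-to-head.

Nori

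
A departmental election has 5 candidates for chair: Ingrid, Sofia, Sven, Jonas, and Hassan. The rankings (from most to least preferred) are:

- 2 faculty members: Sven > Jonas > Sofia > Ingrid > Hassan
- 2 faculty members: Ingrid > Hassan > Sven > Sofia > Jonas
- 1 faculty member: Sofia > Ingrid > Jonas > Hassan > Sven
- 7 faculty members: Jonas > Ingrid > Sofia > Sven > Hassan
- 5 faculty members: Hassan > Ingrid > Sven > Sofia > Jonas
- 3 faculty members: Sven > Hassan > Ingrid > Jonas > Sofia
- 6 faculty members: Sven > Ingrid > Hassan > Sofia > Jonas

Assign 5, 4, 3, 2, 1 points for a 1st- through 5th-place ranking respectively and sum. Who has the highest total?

Ingrid: 2·2 + 2·5 + 1·4 + 7·4 + 5·4 + 3·3 + 6·4 = 99
Sofia: 2·3 + 2·2 + 1·5 + 7·3 + 5·2 + 3·1 + 6·2 = 61
Sven: 2·5 + 2·3 + 1·1 + 7·2 + 5·3 + 3·5 + 6·5 = 91
Jonas: 2·4 + 2·1 + 1·3 + 7·5 + 5·1 + 3·2 + 6·1 = 65
Hassan: 2·1 + 2·4 + 1·2 + 7·1 + 5·5 + 3·4 + 6·3 = 74
Ingrid has the highest Borda score (99).

Ingrid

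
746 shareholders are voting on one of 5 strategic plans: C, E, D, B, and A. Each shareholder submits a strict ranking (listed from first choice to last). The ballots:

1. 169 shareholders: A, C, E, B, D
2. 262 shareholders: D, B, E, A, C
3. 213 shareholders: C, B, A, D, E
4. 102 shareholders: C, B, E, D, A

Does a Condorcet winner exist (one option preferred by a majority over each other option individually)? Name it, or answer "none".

none

Checking pairwise contests:
A beats C 431–315.
C beats E 484–262.
C beats D 484–262.
C beats B 484–262.
B beats A 577–169.
Every option loses at least one head-to-head, so there is no Condorcet winner.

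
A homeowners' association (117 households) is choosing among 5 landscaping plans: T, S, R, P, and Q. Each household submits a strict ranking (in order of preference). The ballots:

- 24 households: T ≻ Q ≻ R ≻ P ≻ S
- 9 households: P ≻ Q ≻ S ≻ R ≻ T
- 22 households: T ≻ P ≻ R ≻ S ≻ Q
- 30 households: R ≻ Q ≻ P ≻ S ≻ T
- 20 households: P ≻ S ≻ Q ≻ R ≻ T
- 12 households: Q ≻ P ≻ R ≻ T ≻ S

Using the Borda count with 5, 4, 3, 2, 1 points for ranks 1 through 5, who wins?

P

T: 24·5 + 9·1 + 22·5 + 30·1 + 20·1 + 12·2 = 313
S: 24·1 + 9·3 + 22·2 + 30·2 + 20·4 + 12·1 = 247
R: 24·3 + 9·2 + 22·3 + 30·5 + 20·2 + 12·3 = 382
P: 24·2 + 9·5 + 22·4 + 30·3 + 20·5 + 12·4 = 419
Q: 24·4 + 9·4 + 22·1 + 30·4 + 20·3 + 12·5 = 394
P has the highest Borda score (419).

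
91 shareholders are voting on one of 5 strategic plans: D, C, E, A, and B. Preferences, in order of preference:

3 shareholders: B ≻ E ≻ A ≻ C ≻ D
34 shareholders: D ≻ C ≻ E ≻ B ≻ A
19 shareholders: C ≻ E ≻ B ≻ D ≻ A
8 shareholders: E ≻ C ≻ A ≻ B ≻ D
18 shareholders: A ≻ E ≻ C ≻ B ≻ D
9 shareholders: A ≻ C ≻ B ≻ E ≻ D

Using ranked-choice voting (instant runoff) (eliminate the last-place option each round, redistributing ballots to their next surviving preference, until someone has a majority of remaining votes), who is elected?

D

Round 1: D 34, C 19, E 8, A 27, B 3. Eliminate B.
Round 2: D 34, C 19, E 11, A 27. Eliminate E.
Round 3: D 34, C 27, A 30. Eliminate C.
Round 4: D 53, A 38. D has a majority.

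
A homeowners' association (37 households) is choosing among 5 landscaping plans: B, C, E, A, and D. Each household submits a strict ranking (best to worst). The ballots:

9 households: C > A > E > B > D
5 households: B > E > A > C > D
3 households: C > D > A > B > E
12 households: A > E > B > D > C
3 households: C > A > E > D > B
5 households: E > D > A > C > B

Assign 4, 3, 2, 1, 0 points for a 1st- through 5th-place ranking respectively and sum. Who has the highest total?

B: 9·1 + 5·4 + 3·1 + 12·2 + 3·0 + 5·0 = 56
C: 9·4 + 5·1 + 3·4 + 12·0 + 3·4 + 5·1 = 70
E: 9·2 + 5·3 + 3·0 + 12·3 + 3·2 + 5·4 = 95
A: 9·3 + 5·2 + 3·2 + 12·4 + 3·3 + 5·2 = 110
D: 9·0 + 5·0 + 3·3 + 12·1 + 3·1 + 5·3 = 39
A has the highest Borda score (110).

A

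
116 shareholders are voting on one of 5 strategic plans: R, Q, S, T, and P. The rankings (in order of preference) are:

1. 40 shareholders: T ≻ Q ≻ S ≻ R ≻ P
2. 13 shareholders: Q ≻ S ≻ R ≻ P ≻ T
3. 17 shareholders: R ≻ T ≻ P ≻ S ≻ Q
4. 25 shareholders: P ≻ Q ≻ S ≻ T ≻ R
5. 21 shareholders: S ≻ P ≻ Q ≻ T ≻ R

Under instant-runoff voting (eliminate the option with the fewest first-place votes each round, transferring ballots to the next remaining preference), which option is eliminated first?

Q

Round 1: R 17, Q 13, S 21, T 40, P 25. Eliminate Q.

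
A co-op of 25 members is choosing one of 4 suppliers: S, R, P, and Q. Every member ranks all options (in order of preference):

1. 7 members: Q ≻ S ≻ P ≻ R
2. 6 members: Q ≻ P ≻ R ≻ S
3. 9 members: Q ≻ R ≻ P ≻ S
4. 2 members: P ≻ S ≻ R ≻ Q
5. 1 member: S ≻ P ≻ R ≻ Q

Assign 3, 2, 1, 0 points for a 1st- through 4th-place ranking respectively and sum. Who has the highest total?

Q

S: 7·2 + 6·0 + 9·0 + 2·2 + 1·3 = 21
R: 7·0 + 6·1 + 9·2 + 2·1 + 1·1 = 27
P: 7·1 + 6·2 + 9·1 + 2·3 + 1·2 = 36
Q: 7·3 + 6·3 + 9·3 + 2·0 + 1·0 = 66
Q has the highest Borda score (66).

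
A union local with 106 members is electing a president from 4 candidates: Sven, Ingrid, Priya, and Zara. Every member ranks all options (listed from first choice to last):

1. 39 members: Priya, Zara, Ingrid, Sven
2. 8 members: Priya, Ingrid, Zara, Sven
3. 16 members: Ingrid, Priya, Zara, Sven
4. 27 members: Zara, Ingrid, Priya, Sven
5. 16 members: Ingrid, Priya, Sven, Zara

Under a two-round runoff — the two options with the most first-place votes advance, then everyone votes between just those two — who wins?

Ingrid

Round 1 first-place votes: Sven 0, Ingrid 32, Priya 47, Zara 27.
Priya and Ingrid advance.
Runoff: Priya is preferred to Ingrid by 47 voters; Ingrid by 59.
Ingrid wins the runoff.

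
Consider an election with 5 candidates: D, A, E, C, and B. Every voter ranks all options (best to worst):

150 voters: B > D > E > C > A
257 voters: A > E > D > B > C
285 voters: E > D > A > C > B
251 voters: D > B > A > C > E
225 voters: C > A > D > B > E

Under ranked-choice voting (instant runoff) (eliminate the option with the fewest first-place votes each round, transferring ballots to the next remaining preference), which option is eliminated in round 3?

Round 1: D 251, A 257, E 285, C 225, B 150. Eliminate B.
Round 2: D 401, A 257, E 285, C 225. Eliminate C.
Round 3: D 401, A 482, E 285. Eliminate E.

E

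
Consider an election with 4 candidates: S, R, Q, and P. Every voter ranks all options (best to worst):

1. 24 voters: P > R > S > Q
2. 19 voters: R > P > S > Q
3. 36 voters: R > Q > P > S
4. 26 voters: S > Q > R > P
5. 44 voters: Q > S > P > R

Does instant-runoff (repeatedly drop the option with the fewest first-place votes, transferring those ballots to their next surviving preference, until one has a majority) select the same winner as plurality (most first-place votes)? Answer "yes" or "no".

yes

Instant-runoff — R1 S 26, R 55, Q 44, P 24 (P out); R2 S 26, R 79, Q 44 (R winner). Winner: R.
Plurality — first-place votes: S 26, R 55, Q 44, P 24. Winner: R.
The two methods agree.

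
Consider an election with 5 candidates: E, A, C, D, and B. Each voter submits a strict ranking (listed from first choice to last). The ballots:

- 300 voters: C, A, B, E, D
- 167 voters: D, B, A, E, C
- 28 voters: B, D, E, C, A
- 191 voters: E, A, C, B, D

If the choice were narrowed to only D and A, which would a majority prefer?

A

Voters preferring D to A: 195; preferring A to D: 491.
A wins the head-to-head.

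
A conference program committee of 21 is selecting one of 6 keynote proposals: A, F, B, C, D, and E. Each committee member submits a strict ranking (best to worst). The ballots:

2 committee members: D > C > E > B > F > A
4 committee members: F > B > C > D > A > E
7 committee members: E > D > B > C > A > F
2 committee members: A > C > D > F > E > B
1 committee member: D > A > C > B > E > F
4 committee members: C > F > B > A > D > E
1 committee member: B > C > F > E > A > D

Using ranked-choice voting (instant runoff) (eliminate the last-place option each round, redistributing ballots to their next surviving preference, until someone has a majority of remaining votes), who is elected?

C

Round 1: A 2, F 4, B 1, C 4, D 3, E 7. Eliminate B.
Round 2: A 2, F 4, C 5, D 3, E 7. Eliminate A.
Round 3: F 4, C 7, D 3, E 7. Eliminate D.
Round 4: F 4, C 10, E 7. Eliminate F.
Round 5: C 14, E 7. C has a majority.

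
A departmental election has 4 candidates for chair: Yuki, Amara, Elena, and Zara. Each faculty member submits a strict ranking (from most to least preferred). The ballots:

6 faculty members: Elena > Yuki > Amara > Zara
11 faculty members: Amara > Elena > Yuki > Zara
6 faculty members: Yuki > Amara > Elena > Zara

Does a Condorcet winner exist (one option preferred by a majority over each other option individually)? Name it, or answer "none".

Checking pairwise contests:
Elena beats Yuki 17–6.
Yuki beats Amara 12–11.
Amara beats Elena 17–6.
Yuki beats Zara 23–0.
Every option loses at least one head-to-head, so there is no Condorcet winner.

none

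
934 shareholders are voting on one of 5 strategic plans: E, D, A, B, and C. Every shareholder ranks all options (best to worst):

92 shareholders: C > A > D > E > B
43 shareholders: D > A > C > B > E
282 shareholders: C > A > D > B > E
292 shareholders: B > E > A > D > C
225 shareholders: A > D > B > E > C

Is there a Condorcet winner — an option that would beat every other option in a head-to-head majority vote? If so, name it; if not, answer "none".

A vs E: 642–292 for A.
A vs D: 891–43 for A.
A vs B: 642–292 for A.
A vs C: 560–374 for A.
A beats every other option head-to-head.

A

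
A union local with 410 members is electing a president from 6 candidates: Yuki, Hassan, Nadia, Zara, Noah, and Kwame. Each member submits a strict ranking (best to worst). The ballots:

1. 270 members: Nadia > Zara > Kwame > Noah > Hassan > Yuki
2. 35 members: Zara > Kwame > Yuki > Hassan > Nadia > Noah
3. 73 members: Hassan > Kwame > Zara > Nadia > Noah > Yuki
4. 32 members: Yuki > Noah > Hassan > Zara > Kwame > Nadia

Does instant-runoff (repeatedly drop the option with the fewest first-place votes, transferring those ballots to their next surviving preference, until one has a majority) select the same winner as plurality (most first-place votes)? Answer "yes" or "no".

yes

Instant-runoff — R1 Yuki 32, Hassan 73, Nadia 270, Zara 35, Noah 0, Kwame 0 (Nadia winner). Winner: Nadia.
Plurality — first-place votes: Yuki 32, Hassan 73, Nadia 270, Zara 35, Noah 0, Kwame 0. Winner: Nadia.
The two methods agree.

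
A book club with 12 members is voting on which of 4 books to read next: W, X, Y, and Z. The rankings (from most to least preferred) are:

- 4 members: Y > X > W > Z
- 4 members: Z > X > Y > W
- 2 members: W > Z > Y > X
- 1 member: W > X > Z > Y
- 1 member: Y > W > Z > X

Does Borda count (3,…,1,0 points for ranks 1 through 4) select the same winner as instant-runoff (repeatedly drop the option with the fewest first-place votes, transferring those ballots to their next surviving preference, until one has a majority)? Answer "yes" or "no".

Borda — scores: W 15, X 18, Y 21, Z 18. Winner: Y.
Instant-runoff — R1 W 3, X 0, Y 5, Z 4 (X out); R2 W 3, Y 5, Z 4 (W out); R3 Y 5, Z 7 (Z winner). Winner: Z.
The two methods disagree.

no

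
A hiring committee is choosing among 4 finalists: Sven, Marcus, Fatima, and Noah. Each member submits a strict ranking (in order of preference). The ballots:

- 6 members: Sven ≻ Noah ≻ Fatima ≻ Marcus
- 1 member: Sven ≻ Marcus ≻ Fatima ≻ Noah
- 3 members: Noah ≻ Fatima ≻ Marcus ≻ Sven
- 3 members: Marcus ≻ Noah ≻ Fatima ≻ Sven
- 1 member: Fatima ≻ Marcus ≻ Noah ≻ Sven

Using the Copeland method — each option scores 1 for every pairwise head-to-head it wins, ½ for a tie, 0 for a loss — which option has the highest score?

Noah

Sven: ties Marcus, Fatima, and Noah → score 1.5.
Marcus: ties Sven; loses to Fatima and Noah → score 0.5.
Fatima: beats Marcus; ties Sven; loses to Noah → score 1.5.
Noah: beats Marcus and Fatima; ties Sven → score 2.5.
Noah has the best pairwise record.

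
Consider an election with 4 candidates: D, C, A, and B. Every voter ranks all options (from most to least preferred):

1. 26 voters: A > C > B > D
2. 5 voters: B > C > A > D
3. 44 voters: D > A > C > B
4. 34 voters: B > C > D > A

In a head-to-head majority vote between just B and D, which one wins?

Voters preferring B to D: 65; preferring D to B: 44.
B wins the head-to-head.

B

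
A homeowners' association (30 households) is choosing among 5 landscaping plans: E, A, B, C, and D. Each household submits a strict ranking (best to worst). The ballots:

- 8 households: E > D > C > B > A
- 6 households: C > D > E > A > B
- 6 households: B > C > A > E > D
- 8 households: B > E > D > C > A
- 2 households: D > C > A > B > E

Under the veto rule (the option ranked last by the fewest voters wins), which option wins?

C

Last-place votes: E 2, A 16, B 6, C 0, D 6.
C is ranked last by the fewest voters, so C wins.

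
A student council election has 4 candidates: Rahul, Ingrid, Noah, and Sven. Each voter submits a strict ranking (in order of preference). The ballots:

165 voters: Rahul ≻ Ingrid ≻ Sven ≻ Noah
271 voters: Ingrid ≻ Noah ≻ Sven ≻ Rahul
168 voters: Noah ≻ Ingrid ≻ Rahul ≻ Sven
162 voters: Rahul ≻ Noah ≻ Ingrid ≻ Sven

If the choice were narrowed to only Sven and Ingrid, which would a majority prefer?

Ingrid

Voters preferring Sven to Ingrid: 0; preferring Ingrid to Sven: 766.
Ingrid wins the head-to-head.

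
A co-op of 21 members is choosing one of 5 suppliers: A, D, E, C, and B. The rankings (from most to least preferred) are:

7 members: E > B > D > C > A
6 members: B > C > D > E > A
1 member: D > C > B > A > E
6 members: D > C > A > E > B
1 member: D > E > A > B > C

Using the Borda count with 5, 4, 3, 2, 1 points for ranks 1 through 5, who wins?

D

A: 7·1 + 6·1 + 1·2 + 6·3 + 1·3 = 36
D: 7·3 + 6·3 + 1·5 + 6·5 + 1·5 = 79
E: 7·5 + 6·2 + 1·1 + 6·2 + 1·4 = 64
C: 7·2 + 6·4 + 1·4 + 6·4 + 1·1 = 67
B: 7·4 + 6·5 + 1·3 + 6·1 + 1·2 = 69
D has the highest Borda score (79).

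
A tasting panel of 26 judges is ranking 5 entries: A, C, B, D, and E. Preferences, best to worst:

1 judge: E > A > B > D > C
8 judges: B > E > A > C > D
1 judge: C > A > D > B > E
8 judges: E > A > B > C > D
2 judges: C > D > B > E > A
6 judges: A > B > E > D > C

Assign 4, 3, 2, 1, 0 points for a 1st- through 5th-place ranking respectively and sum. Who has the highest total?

E

A: 1·3 + 8·2 + 1·3 + 8·3 + 2·0 + 6·4 = 70
C: 1·0 + 8·1 + 1·4 + 8·1 + 2·4 + 6·0 = 28
B: 1·2 + 8·4 + 1·1 + 8·2 + 2·2 + 6·3 = 73
D: 1·1 + 8·0 + 1·2 + 8·0 + 2·3 + 6·1 = 15
E: 1·4 + 8·3 + 1·0 + 8·4 + 2·1 + 6·2 = 74
E has the highest Borda score (74).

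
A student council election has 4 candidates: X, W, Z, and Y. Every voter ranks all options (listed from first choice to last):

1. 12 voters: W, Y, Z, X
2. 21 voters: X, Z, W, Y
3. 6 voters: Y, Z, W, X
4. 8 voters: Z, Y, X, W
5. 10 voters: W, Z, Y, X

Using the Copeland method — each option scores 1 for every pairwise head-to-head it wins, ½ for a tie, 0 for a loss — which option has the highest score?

Z

X: beats W; loses to Z and Y → score 1.
W: beats Y; loses to X and Z → score 1.
Z: beats X, W, and Y → score 3.
Y: beats X; loses to W and Z → score 1.
Z has the best pairwise record.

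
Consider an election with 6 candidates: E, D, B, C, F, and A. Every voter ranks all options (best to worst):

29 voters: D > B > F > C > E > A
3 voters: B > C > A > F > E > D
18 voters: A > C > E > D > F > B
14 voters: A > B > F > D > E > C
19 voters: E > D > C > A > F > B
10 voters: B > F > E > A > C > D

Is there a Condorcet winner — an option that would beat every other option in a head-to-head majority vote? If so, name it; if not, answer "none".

none

Checking pairwise contests:
B beats E 56–37.
E beats D 50–43.
D beats B 66–27.
D beats C 62–31.
D beats F 66–27.
E beats A 58–35.
Every option loses at least one head-to-head, so there is no Condorcet winner.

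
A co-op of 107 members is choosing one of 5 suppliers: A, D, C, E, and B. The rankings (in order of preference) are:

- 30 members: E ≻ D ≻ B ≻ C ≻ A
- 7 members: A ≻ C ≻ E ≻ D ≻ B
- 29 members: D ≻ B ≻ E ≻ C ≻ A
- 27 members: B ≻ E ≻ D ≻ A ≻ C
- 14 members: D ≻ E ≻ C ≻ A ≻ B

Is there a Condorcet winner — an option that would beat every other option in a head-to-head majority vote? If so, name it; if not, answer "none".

Checking pairwise contests:
D beats A 100–7.
E beats D 64–43.
D beats C 100–7.
B beats E 56–51.
D beats B 80–27.
Every option loses at least one head-to-head, so there is no Condorcet winner.

none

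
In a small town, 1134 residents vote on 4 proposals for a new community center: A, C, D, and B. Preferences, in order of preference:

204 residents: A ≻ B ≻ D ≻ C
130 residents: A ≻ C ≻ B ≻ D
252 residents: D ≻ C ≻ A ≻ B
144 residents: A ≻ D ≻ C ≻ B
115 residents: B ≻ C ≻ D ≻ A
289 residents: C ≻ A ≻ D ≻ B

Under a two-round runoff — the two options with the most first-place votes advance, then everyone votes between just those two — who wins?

C

Round 1 first-place votes: A 478, C 289, D 252, B 115.
A and C advance.
Runoff: A is preferred to C by 478 voters; C by 656.
C wins the runoff.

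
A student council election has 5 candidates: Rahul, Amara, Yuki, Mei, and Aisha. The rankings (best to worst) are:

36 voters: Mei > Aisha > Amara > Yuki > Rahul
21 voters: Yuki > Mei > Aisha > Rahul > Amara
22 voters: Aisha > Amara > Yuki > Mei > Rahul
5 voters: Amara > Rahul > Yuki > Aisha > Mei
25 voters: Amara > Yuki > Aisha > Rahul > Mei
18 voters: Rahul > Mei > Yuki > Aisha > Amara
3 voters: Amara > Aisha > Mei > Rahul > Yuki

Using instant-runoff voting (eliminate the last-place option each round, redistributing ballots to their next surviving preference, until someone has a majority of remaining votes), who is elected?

Mei

Round 1: Rahul 18, Amara 33, Yuki 21, Mei 36, Aisha 22. Eliminate Rahul.
Round 2: Amara 33, Yuki 21, Mei 54, Aisha 22. Eliminate Yuki.
Round 3: Amara 33, Mei 75, Aisha 22. Mei has a majority.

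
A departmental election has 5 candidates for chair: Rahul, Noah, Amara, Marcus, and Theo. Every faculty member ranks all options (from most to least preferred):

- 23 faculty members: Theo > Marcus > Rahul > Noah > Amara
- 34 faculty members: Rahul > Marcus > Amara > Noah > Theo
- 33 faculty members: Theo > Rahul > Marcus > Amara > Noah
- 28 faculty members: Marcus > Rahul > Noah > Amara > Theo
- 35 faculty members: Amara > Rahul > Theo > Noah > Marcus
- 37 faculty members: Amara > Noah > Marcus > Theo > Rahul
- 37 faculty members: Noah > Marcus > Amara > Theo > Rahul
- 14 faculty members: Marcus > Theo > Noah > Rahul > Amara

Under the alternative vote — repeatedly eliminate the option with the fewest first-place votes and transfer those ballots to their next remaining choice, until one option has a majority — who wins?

Round 1: Rahul 34, Noah 37, Amara 72, Marcus 42, Theo 56. Eliminate Rahul.
Round 2: Noah 37, Amara 72, Marcus 76, Theo 56. Eliminate Noah.
Round 3: Amara 72, Marcus 113, Theo 56. Eliminate Theo.
Round 4: Amara 72, Marcus 169. Marcus has a majority.

Marcus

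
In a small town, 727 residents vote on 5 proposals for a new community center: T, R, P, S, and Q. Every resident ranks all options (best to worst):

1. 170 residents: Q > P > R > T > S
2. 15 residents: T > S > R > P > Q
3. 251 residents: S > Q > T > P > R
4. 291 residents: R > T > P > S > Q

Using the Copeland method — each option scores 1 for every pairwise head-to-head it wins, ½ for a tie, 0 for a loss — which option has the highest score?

T: beats P and S; loses to R and Q → score 2.
R: beats T and S; loses to P and Q → score 2.
P: beats R and S; loses to T and Q → score 2.
S: beats Q; loses to T, R, and P → score 1.
Q: beats T, R, and P; loses to S → score 3.
Q has the best pairwise record.

Q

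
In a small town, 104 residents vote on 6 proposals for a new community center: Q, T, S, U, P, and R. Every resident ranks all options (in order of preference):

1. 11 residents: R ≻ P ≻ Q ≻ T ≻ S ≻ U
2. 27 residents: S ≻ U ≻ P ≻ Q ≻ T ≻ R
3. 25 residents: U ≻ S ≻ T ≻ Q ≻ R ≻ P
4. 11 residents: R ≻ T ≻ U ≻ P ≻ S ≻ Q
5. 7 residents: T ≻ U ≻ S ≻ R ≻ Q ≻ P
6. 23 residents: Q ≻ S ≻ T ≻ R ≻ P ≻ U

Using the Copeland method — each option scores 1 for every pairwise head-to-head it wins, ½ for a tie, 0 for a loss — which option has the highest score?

Q: beats T, P, and R; loses to S and U → score 3.
T: beats P and R; ties U; loses to Q and S → score 2.5.
S: beats Q, T, U, P, and R → score 5.
U: beats Q, P, and R; ties T; loses to S → score 3.5.
P: loses to Q, T, S, U, and R → score 0.
R: beats P; loses to Q, T, S, and U → score 1.
S has the best pairwise record.

S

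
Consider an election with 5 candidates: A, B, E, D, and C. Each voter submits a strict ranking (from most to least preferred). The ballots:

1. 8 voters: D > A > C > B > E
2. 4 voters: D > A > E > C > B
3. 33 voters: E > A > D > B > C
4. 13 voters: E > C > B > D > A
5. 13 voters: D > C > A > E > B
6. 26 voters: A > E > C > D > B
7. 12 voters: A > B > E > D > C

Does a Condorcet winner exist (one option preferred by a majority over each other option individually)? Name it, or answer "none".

A

A vs B: 96–13 for A.
A vs E: 63–46 for A.
A vs D: 71–38 for A.
A vs C: 83–26 for A.
A beats every other option head-to-head.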